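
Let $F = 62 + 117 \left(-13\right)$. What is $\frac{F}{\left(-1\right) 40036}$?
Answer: $\frac{1459}{40036} \approx 0.036442$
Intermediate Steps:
$F = -1459$ ($F = 62 - 1521 = -1459$)
$\frac{F}{\left(-1\right) 40036} = - \frac{1459}{\left(-1\right) 40036} = - \frac{1459}{-40036} = \left(-1459\right) \left(- \frac{1}{40036}\right) = \frac{1459}{40036}$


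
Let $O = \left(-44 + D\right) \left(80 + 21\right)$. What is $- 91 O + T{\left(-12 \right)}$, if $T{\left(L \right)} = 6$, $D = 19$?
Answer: $229781$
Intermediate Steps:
$O = -2525$ ($O = \left(-44 + 19\right) \left(80 + 21\right) = \left(-25\right) 101 = -2525$)
$- 91 O + T{\left(-12 \right)} = \left(-91\right) \left(-2525\right) + 6 = 229775 + 6 = 229781$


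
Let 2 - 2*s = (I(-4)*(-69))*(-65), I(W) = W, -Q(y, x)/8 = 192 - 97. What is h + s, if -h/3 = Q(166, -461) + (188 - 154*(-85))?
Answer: -28583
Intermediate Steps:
Q(y, x) = -760 (Q(y, x) = -8*(192 - 97) = -8*95 = -760)
s = 8971 (s = 1 - (-4*(-69))*(-65)/2 = 1 - 138*(-65) = 1 - ½*(-17940) = 1 + 8970 = 8971)
h = -37554 (h = -3*(-760 + (188 - 154*(-85))) = -3*(-760 + (188 + 13090)) = -3*(-760 + 13278) = -3*12518 = -37554)
h + s = -37554 + 8971 = -28583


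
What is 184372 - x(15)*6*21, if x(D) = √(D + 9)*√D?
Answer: 184372 - 756*√10 ≈ 1.8198e+5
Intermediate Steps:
x(D) = √D*√(9 + D) (x(D) = √(9 + D)*√D = √D*√(9 + D))
184372 - x(15)*6*21 = 184372 - √15*√(9 + 15)*6*21 = 184372 - √15*√24*126 = 184372 - √15*(2*√6)*126 = 184372 - 6*√10*126 = 184372 - 756*√10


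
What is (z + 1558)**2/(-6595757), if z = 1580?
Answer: -9847044/6595757 ≈ -1.4929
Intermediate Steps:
(z + 1558)**2/(-6595757) = (1580 + 1558)**2/(-6595757) = 3138**2*(-1/6595757) = 9847044*(-1/6595757) = -9847044/6595757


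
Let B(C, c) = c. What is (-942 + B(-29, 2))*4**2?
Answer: -15040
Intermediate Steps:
(-942 + B(-29, 2))*4**2 = (-942 + 2)*4**2 = -940*16 = -15040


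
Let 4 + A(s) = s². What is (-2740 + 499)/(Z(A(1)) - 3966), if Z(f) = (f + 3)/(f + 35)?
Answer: 747/1322 ≈ 0.56505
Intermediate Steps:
A(s) = -4 + s²
Z(f) = (3 + f)/(35 + f)
(-2740 + 499)/(Z(A(1)) - 3966) = (-2740 + 499)/((3 + (-4 + 1²))/(35 + (-4 + 1²)) - 3966) = -2241/((3 + (-4 + 1))/(35 + (-4 + 1)) - 3966) = -2241/((3 - 3)/(35 - 3) - 3966) = -2241/(0/32 - 3966) = -2241/((1/32)*0 - 3966) = -2241/(0 - 3966) = -2241/(-3966) = -2241*(-1/3966) = 747/1322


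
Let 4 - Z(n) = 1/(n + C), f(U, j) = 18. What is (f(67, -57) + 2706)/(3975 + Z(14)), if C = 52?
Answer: 179784/262613 ≈ 0.68460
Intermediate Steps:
Z(n) = 4 - 1/(52 + n) (Z(n) = 4 - 1/(n + 52) = 4 - 1/(52 + n))
(f(67, -57) + 2706)/(3975 + Z(14)) = (18 + 2706)/(3975 + (207 + 4*14)/(52 + 14)) = 2724/(3975 + (207 + 56)/66) = 2724/(3975 + (1/66)*263) = 2724/(3975 + 263/66) = 2724/(262613/66) = 2724*(66/262613) = 179784/262613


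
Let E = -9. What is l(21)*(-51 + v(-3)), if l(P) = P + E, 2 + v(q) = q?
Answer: -672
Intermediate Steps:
v(q) = -2 + q
l(P) = -9 + P (l(P) = P - 9 = -9 + P)
l(21)*(-51 + v(-3)) = (-9 + 21)*(-51 + (-2 - 3)) = 12*(-51 - 5) = 12*(-56) = -672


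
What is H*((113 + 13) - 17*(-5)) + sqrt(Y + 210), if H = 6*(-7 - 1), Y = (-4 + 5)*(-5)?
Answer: -10128 + sqrt(205) ≈ -10114.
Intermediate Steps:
Y = -5 (Y = 1*(-5) = -5)
H = -48 (H = 6*(-8) = -48)
H*((113 + 13) - 17*(-5)) + sqrt(Y + 210) = -48*((113 + 13) - 17*(-5)) + sqrt(-5 + 210) = -48*(126 - 1*(-85)) + sqrt(205) = -48*(126 + 85) + sqrt(205) = -48*211 + sqrt(205) = -10128 + sqrt(205)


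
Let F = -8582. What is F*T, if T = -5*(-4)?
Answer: -171640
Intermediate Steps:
T = 20
F*T = -8582*20 = -171640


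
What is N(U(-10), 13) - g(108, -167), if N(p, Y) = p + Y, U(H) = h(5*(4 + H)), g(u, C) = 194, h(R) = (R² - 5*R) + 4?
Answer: 873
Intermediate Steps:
h(R) = 4 + R² - 5*R
U(H) = -96 + (20 + 5*H)² - 25*H (U(H) = 4 + (5*(4 + H))² - 25*(4 + H) = 4 + (20 + 5*H)² - 5*(20 + 5*H) = 4 + (20 + 5*H)² + (-100 - 25*H) = -96 + (20 + 5*H)² - 25*H)
N(p, Y) = Y + p
N(U(-10), 13) - g(108, -167) = (13 + (304 + 25*(-10)² + 175*(-10))) - 1*194 = (13 + (304 + 25*100 - 1750)) - 194 = (13 + (304 + 2500 - 1750)) - 194 = (13 + 1054) - 194 = 1067 - 194 = 873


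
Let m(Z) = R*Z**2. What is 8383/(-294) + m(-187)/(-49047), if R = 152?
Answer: -219317297/1602202 ≈ -136.89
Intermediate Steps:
m(Z) = 152*Z**2
8383/(-294) + m(-187)/(-49047) = 8383/(-294) + (152*(-187)**2)/(-49047) = 8383*(-1/294) + (152*34969)*(-1/49047) = -8383/294 + 5315288*(-1/49047) = -8383/294 - 5315288/49047 = -219317297/1602202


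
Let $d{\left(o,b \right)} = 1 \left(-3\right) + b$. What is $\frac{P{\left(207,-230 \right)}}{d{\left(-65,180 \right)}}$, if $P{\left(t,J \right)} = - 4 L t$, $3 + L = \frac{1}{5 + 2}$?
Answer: $\frac{5520}{413} \approx 13.366$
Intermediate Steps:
$L = - \frac{20}{7}$ ($L = -3 + \frac{1}{5 + 2} = -3 + \frac{1}{7} = - \frac{20}{7} \approx -2.8571$)
$d{\left(o,b \right)} = -3 + b$
$P{\left(t,J \right)} = \frac{80 t}{7}$ ($P{\left(t,J \right)} = \left(-4\right) \left(- \frac{20}{7}\right) t = \frac{80 t}{7}$)
$\frac{P{\left(207,-230 \right)}}{d{\left(-65,180 \right)}} = \frac{\frac{80}{7} \cdot 207}{-3 + 180} = \frac{16560}{7 \cdot 177} = \frac{16560}{7} \cdot \frac{1}{177} = \frac{5520}{413}$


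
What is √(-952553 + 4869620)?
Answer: √3917067 ≈ 1979.2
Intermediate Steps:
√(-952553 + 4869620) = √3917067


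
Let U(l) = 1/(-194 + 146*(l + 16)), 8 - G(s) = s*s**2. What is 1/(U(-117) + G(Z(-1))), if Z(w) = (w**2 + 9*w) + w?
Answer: 14940/11010779 ≈ 0.0013569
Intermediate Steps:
Z(w) = w**2 + 10*w
G(s) = 8 - s**3 (G(s) = 8 - s*s**2 = 8 - s**3)
U(l) = 1/(2142 + 146*l) (U(l) = 1/(-194 + 146*(16 + l)) = 1/(-194 + (2336 + 146*l)) = 1/(2142 + 146*l))
1/(U(-117) + G(Z(-1))) = 1/(1/(2*(1071 + 73*(-117))) + (8 - (-(10 - 1))**3)) = 1/(1/(2*(1071 - 8541)) + (8 - (-1*9)**3)) = 1/((1/2)/(-7470) + (8 - 1*(-9)**3)) = 1/((1/2)*(-1/7470) + (8 - 1*(-729))) = 1/(-1/14940 + (8 + 729)) = 1/(-1/14940 + 737) = 1/(11010779/14940) = 14940/11010779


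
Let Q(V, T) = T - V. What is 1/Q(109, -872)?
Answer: -1/981 ≈ -0.0010194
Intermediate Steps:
1/Q(109, -872) = 1/(-872 - 1*109) = 1/(-872 - 109) = 1/(-981) = -1/981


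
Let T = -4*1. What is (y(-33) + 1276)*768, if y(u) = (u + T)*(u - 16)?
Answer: 2372352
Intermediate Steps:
T = -4
y(u) = (-16 + u)*(-4 + u) (y(u) = (u - 4)*(u - 16) = (-4 + u)*(-16 + u) = (-16 + u)*(-4 + u))
(y(-33) + 1276)*768 = ((64 + (-33)**2 - 20*(-33)) + 1276)*768 = ((64 + 1089 + 660) + 1276)*768 = (1813 + 1276)*768 = 3089*768 = 2372352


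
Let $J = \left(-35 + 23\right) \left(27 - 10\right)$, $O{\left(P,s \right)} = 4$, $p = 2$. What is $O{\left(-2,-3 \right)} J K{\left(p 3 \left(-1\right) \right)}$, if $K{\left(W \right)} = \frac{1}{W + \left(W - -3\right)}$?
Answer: $\frac{272}{3} \approx 90.667$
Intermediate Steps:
$K{\left(W \right)} = \frac{1}{3 + 2 W}$ ($K{\left(W \right)} = \frac{1}{W + \left(W + 3\right)} = \frac{1}{W + \left(3 + W\right)} = \frac{1}{3 + 2 W}$)
$J = -204$ ($J = \left(-12\right) 17 = -204$)
$O{\left(-2,-3 \right)} J K{\left(p 3 \left(-1\right) \right)} = \frac{4 \left(-204\right)}{3 + 2 \cdot 2 \cdot 3 \left(-1\right)} = - \frac{816}{3 + 2 \cdot 6 \left(-1\right)} = - \frac{816}{3 + 2 \left(-6\right)} = - \frac{816}{3 - 12} = - \frac{816}{-9} = \left(-816\right) \left(- \frac{1}{9}\right) = \frac{272}{3}$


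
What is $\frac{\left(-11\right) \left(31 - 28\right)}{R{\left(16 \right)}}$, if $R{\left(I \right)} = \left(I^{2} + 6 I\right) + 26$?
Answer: $- \frac{11}{126} \approx -0.087302$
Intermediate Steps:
$R{\left(I \right)} = 26 + I^{2} + 6 I$
$\frac{\left(-11\right) \left(31 - 28\right)}{R{\left(16 \right)}} = \frac{\left(-11\right) \left(31 - 28\right)}{26 + 16^{2} + 6 \cdot 16} = \frac{\left(-11\right) \left(31 - 28\right)}{26 + 256 + 96} = \frac{\left(-11\right) 3}{378} = \left(-33\right) \frac{1}{378} = - \frac{11}{126}$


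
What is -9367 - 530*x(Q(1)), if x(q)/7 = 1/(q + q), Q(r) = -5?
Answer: -8996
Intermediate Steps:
x(q) = 7/(2*q) (x(q) = 7/(q + q) = 7/((2*q)) = 7*(1/(2*q)) = 7/(2*q))
-9367 - 530*x(Q(1)) = -9367 - 1855/(-5) = -9367 - 1855*(-1)/5 = -9367 - 530*(-7/10) = -9367 + 371 = -8996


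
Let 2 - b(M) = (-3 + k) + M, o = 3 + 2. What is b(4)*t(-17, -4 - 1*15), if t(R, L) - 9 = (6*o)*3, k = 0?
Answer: 99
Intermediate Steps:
o = 5
b(M) = 5 - M (b(M) = 2 - ((-3 + 0) + M) = 2 - (-3 + M) = 2 + (3 - M) = 5 - M)
t(R, L) = 99 (t(R, L) = 9 + (6*5)*3 = 9 + 30*3 = 9 + 90 = 99)
b(4)*t(-17, -4 - 1*15) = (5 - 1*4)*99 = (5 - 4)*99 = 1*99 = 99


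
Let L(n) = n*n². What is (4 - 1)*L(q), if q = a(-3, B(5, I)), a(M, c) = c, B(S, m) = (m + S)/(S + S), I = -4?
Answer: 3/1000 ≈ 0.0030000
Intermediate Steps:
B(S, m) = (S + m)/(2*S) (B(S, m) = (S + m)/((2*S)) = (S + m)*(1/(2*S)) = (S + m)/(2*S))
q = ⅒ (q = (½)*(5 - 4)/5 = (½)*(⅕)*1 = ⅒ ≈ 0.10000)
L(n) = n³
(4 - 1)*L(q) = (4 - 1)*(⅒)³ = 3*(1/1000) = 3/1000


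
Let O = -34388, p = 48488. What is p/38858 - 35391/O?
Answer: 1521314411/668124452 ≈ 2.2770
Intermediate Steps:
p/38858 - 35391/O = 48488/38858 - 35391/(-34388) = 48488*(1/38858) - 35391*(-1/34388) = 24244/19429 + 35391/34388 = 1521314411/668124452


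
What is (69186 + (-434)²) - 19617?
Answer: 237925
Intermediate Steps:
(69186 + (-434)²) - 19617 = (69186 + 188356) - 19617 = 257542 - 19617 = 237925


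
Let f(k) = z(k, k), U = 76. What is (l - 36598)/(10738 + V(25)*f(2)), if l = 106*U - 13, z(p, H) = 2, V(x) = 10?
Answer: -28555/10758 ≈ -2.6543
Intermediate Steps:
f(k) = 2
l = 8043 (l = 106*76 - 13 = 8056 - 13 = 8043)
(l - 36598)/(10738 + V(25)*f(2)) = (8043 - 36598)/(10738 + 10*2) = -28555/(10738 + 20) = -28555/10758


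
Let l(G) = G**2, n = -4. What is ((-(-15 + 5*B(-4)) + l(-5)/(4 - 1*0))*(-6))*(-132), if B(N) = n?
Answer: 32670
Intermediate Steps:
B(N) = -4
((-(-15 + 5*B(-4)) + l(-5)/(4 - 1*0))*(-6))*(-132) = ((-5/(1/(-4 - 3)) + (-5)**2/(4 - 1*0))*(-6))*(-132) = ((-5/(1/(-7)) + 25/(4 + 0))*(-6))*(-132) = ((-5/(-1/7) + 25/4)*(-6))*(-132) = ((-5*(-7) + 25*(1/4))*(-6))*(-132) = ((35 + 25/4)*(-6))*(-132) = ((165/4)*(-6))*(-132) = -495/2*(-132) = 32670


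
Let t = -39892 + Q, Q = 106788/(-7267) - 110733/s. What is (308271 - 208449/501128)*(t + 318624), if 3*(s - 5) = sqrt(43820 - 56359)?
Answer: 3988209010443977553081171/46482622754464 + 51319105172574561*I*sqrt(12539)/6396397792 ≈ 8.58e+10 + 8.9841e+8*I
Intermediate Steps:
s = 5 + I*sqrt(12539)/3 (s = 5 + sqrt(43820 - 56359)/3 = 5 + sqrt(-12539)/3 = 5 + (I*sqrt(12539))/3 = 5 + I*sqrt(12539)/3 ≈ 5.0 + 37.326*I)
Q = -106788/7267 - 110733/(5 + I*sqrt(12539)/3) (Q = 106788/(-7267) - 110733/(5 + I*sqrt(12539)/3) = 106788*(-1/7267) - 110733/(5 + I*sqrt(12539)/3) = -106788/7267 - 110733/(5 + I*sqrt(12539)/3) ≈ -405.09 + 2914.4*I)
t = -39892 + 3*(-35596*sqrt(12539) + 805230651*I)/(7267*(sqrt(12539) - 15*I)) ≈ -40297.0 + 2914.4*I
(308271 - 208449/501128)*(t + 318624) = (308271 - 208449/501128)*((-290001952*sqrt(12539) + 6764119413*I)/(7267*(sqrt(12539) - 15*I)) + 318624) = (308271 - 208449*1/501128)*(318624 + (-290001952*sqrt(12539) + 6764119413*I)/(7267*(sqrt(12539) - 15*I))) = (308271 - 208449/501128)*(318624 + (-290001952*sqrt(12539) + 6764119413*I)/(7267*(sqrt(12539) - 15*I))) = 154483021239*(318624 + (-290001952*sqrt(12539) + 6764119413*I)/(7267*(sqrt(12539) - 15*I)))/501128 = 6152749769906892/62641 + 154483021239*(-290001952*sqrt(12539) + 6764119413*I)/(3641697176*(sqrt(12539) - 15*I))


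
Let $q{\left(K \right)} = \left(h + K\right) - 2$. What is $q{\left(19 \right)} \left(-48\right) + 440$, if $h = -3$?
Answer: $-232$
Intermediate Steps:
$q{\left(K \right)} = -5 + K$ ($q{\left(K \right)} = \left(-3 + K\right) - 2 = -5 + K$)
$q{\left(19 \right)} \left(-48\right) + 440 = \left(-5 + 19\right) \left(-48\right) + 440 = 14 \left(-48\right) + 440 = -672 + 440 = -232$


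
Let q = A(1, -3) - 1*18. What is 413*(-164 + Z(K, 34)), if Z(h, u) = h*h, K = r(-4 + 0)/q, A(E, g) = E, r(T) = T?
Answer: -19567940/289 ≈ -67709.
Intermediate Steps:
q = -17 (q = 1 - 1*18 = 1 - 18 = -17)
K = 4/17 (K = (-4 + 0)/(-17) = -4*(-1/17) = 4/17 ≈ 0.23529)
Z(h, u) = h²
413*(-164 + Z(K, 34)) = 413*(-164 + (4/17)²) = 413*(-164 + 16/289) = 413*(-47380/289) = -19567940/289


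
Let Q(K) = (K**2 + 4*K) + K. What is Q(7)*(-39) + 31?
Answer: -3245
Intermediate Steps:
Q(K) = K**2 + 5*K
Q(7)*(-39) + 31 = (7*(5 + 7))*(-39) + 31 = (7*12)*(-39) + 31 = 84*(-39) + 31 = -3276 + 31 = -3245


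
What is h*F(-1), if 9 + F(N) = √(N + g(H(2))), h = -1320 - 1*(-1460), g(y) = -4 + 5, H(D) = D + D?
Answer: -1260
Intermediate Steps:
H(D) = 2*D
g(y) = 1
h = 140 (h = -1320 + 1460 = 140)
F(N) = -9 + √(1 + N) (F(N) = -9 + √(N + 1) = -9 + √(1 + N))
h*F(-1) = 140*(-9 + √(1 - 1)) = 140*(-9 + √0) = 140*(-9 + 0) = 140*(-9) = -1260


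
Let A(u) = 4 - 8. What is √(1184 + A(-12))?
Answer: 2*√295 ≈ 34.351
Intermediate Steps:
A(u) = -4
√(1184 + A(-12)) = √(1184 - 4) = √1180 = 2*√295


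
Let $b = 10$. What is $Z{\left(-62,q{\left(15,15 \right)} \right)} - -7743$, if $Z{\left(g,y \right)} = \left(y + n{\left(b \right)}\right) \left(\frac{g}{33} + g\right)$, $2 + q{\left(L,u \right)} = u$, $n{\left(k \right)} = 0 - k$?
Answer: $\frac{83065}{11} \approx 7551.4$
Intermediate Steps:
$n{\left(k \right)} = - k$
$q{\left(L,u \right)} = -2 + u$
$Z{\left(g,y \right)} = \frac{34 g \left(-10 + y\right)}{33}$ ($Z{\left(g,y \right)} = \left(y - 10\right) \left(\frac{g}{33} + g\right) = \left(y - 10\right) \left(g \frac{1}{33} + g\right) = \left(-10 + y\right) \left(\frac{g}{33} + g\right) = \left(-10 + y\right) \frac{34 g}{33} = \frac{34 g \left(-10 + y\right)}{33}$)
$Z{\left(-62,q{\left(15,15 \right)} \right)} - -7743 = \frac{34}{33} \left(-62\right) \left(-10 + \left(-2 + 15\right)\right) - -7743 = \frac{34}{33} \left(-62\right) \left(-10 + 13\right) + 7743 = \frac{34}{33} \left(-62\right) 3 + 7743 = - \frac{2108}{11} + 7743 = \frac{83065}{11}$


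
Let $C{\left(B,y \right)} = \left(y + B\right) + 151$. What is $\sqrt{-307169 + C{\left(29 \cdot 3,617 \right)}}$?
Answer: $i \sqrt{306314} \approx 553.46 i$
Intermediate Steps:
$C{\left(B,y \right)} = 151 + B + y$ ($C{\left(B,y \right)} = \left(B + y\right) + 151 = 151 + B + y$)
$\sqrt{-307169 + C{\left(29 \cdot 3,617 \right)}} = \sqrt{-307169 + \left(151 + 29 \cdot 3 + 617\right)} = \sqrt{-307169 + \left(151 + 87 + 617\right)} = \sqrt{-307169 + 855} = \sqrt{-306314} = i \sqrt{306314}$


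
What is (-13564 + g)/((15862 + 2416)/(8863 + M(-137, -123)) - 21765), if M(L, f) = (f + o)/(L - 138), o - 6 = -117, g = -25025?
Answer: 94062964251/53048445185 ≈ 1.7732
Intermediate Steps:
o = -111 (o = 6 - 117 = -111)
M(L, f) = (-111 + f)/(-138 + L) (M(L, f) = (f - 111)/(L - 138) = (-111 + f)/(-138 + L))
(-13564 + g)/((15862 + 2416)/(8863 + M(-137, -123)) - 21765) = (-13564 - 25025)/((15862 + 2416)/(8863 + (-111 - 123)/(-138 - 137)) - 21765) = -38589/(18278/(8863 - 234/(-275)) - 21765) = -38589/(18278/(8863 - 1/275*(-234)) - 21765) = -38589/(18278/(8863 + 234/275) - 21765) = -38589/(18278/(2437559/275) - 21765) = -38589/(18278*(275/2437559) - 21765) = -38589/(5026450/2437559 - 21765) = -38589/(-53048445185/2437559) = -38589*(-2437559/53048445185) = 94062964251/53048445185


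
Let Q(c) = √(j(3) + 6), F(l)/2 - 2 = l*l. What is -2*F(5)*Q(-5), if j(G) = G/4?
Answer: -162*√3 ≈ -280.59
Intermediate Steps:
j(G) = G/4 (j(G) = G*(¼) = G/4)
F(l) = 4 + 2*l² (F(l) = 4 + 2*(l*l) = 4 + 2*l²)
Q(c) = 3*√3/2 (Q(c) = √((¼)*3 + 6) = √(¾ + 6) = √(27/4) = 3*√3/2)
-2*F(5)*Q(-5) = -2*(4 + 2*5²)*3*√3/2 = -2*(4 + 2*25)*3*√3/2 = -2*(4 + 50)*3*√3/2 = -108*3*√3/2 = -162*√3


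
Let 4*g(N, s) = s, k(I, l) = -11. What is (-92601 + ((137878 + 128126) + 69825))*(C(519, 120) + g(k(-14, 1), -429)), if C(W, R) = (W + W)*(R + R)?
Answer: 60566873157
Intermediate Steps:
C(W, R) = 4*R*W (C(W, R) = (2*W)*(2*R) = 4*R*W)
g(N, s) = s/4
(-92601 + ((137878 + 128126) + 69825))*(C(519, 120) + g(k(-14, 1), -429)) = (-92601 + ((137878 + 128126) + 69825))*(4*120*519 + (1/4)*(-429)) = (-92601 + (266004 + 69825))*(249120 - 429/4) = (-92601 + 335829)*(996051/4) = 243228*(996051/4) = 60566873157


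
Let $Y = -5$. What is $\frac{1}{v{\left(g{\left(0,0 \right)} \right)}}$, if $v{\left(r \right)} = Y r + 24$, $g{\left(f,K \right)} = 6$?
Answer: $- \frac{1}{6} \approx -0.16667$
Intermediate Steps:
$v{\left(r \right)} = 24 - 5 r$ ($v{\left(r \right)} = - 5 r + 24 = 24 - 5 r$)
$\frac{1}{v{\left(g{\left(0,0 \right)} \right)}} = \frac{1}{24 - 30} = \frac{1}{-6} = - \frac{1}{6}$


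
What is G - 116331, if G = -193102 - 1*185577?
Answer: -495010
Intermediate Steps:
G = -378679 (G = -193102 - 185577 = -378679)
G - 116331 = -378679 - 116331 = -495010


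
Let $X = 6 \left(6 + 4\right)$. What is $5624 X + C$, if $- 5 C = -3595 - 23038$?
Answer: $\frac{1713833}{5} \approx 3.4277 \cdot 10^{5}$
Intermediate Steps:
$X = 60$ ($X = 6 \cdot 10 = 60$)
$C = \frac{26633}{5}$ ($C = - \frac{-3595 - 23038}{5} = \left(- \frac{1}{5}\right) \left(-26633\right) = \frac{26633}{5} \approx 5326.6$)
$5624 X + C = 5624 \cdot 60 + \frac{26633}{5} = 337440 + \frac{26633}{5} = \frac{1713833}{5}$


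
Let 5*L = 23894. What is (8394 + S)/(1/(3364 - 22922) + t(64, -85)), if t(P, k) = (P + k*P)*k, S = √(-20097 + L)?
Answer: 164169852/8937223679 + 19558*I*√382955/44686118395 ≈ 0.018369 + 0.00027085*I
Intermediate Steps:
L = 23894/5 (L = (⅕)*23894 = 23894/5 ≈ 4778.8)
S = I*√382955/5 (S = √(-20097 + 23894/5) = √(-76591/5) = I*√382955/5 ≈ 123.77*I)
t(P, k) = k*(P + P*k) (t(P, k) = (P + P*k)*k = k*(P + P*k))
(8394 + S)/(1/(3364 - 22922) + t(64, -85)) = (8394 + I*√382955/5)/(1/(3364 - 22922) + 64*(-85)*(1 - 85)) = (8394 + I*√382955/5)/(1/(-19558) + 64*(-85)*(-84)) = (8394 + I*√382955/5)/(-1/19558 + 456960) = (8394 + I*√382955/5)/(8937223679/19558) = (8394 + I*√382955/5)*(19558/8937223679) = 164169852/8937223679 + 19558*I*√382955/44686118395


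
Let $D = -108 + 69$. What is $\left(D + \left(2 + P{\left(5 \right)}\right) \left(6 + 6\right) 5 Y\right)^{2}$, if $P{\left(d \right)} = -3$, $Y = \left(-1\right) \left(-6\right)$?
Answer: $159201$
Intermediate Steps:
$D = -39$
$Y = 6$
$\left(D + \left(2 + P{\left(5 \right)}\right) \left(6 + 6\right) 5 Y\right)^{2} = \left(-39 + \left(2 - 3\right) \left(6 + 6\right) 5 \cdot 6\right)^{2} = \left(-39 + \left(-1\right) 12 \cdot 5 \cdot 6\right)^{2} = \left(-39 + \left(-12\right) 5 \cdot 6\right)^{2} = \left(-39 - 360\right)^{2} = \left(-399\right)^{2} = 159201$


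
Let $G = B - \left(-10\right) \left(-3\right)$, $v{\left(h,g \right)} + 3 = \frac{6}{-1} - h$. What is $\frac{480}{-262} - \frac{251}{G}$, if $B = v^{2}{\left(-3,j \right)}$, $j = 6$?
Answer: $- \frac{34321}{786} \approx -43.665$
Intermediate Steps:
$v{\left(h,g \right)} = -9 - h$ ($v{\left(h,g \right)} = -3 - \left(6 + h\right) = -9 - h$)
$B = 36$ ($B = \left(-9 - -3\right)^{2} = \left(-9 + 3\right)^{2} = \left(-6\right)^{2} = 36$)
$G = 6$ ($G = 36 - \left(-10\right) \left(-3\right) = 36 - 30 = 6$)
$\frac{480}{-262} - \frac{251}{G} = \frac{480}{-262} - \frac{251}{6} = 480 \left(- \frac{1}{262}\right) - \frac{251}{6} = - \frac{240}{131} - \frac{251}{6} = - \frac{34321}{786}$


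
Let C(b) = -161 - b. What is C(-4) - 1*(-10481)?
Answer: 10324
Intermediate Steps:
C(-4) - 1*(-10481) = (-161 - 1*(-4)) - 1*(-10481) = (-161 + 4) + 10481 = -157 + 10481 = 10324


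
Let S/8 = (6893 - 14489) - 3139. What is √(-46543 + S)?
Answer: I*√132423 ≈ 363.9*I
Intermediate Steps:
S = -85880 (S = 8*((6893 - 14489) - 3139) = 8*(-7596 - 3139) = 8*(-10735) = -85880)
√(-46543 + S) = √(-46543 - 85880) = √(-132423) = I*√132423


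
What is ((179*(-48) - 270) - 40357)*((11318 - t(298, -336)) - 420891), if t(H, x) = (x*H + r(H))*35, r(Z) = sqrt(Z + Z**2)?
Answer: -152328227633 + 1722665*sqrt(89102) ≈ -1.5181e+11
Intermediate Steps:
t(H, x) = 35*sqrt(H*(1 + H)) + 35*H*x (t(H, x) = (x*H + sqrt(H*(1 + H)))*35 = (H*x + sqrt(H*(1 + H)))*35 = (sqrt(H*(1 + H)) + H*x)*35 = 35*sqrt(H*(1 + H)) + 35*H*x)
((179*(-48) - 270) - 40357)*((11318 - t(298, -336)) - 420891) = ((179*(-48) - 270) - 40357)*((11318 - (35*sqrt(298*(1 + 298)) + 35*298*(-336))) - 420891) = ((-8592 - 270) - 40357)*((11318 - (35*sqrt(298*299) - 3504480)) - 420891) = (-8862 - 40357)*((11318 - (35*sqrt(89102) - 3504480)) - 420891) = -49219*((11318 - (-3504480 + 35*sqrt(89102))) - 420891) = -49219*((11318 + (3504480 - 35*sqrt(89102))) - 420891) = -49219*((3515798 - 35*sqrt(89102)) - 420891) = -49219*(3094907 - 35*sqrt(89102)) = -152328227633 + 1722665*sqrt(89102)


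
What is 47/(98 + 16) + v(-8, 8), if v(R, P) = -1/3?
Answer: 3/38 ≈ 0.078947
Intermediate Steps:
v(R, P) = -1/3 (v(R, P) = -1*1/3 = -1/3)
47/(98 + 16) + v(-8, 8) = 47/(98 + 16) - 1/3 = 47/114 - 1/3 = 3/38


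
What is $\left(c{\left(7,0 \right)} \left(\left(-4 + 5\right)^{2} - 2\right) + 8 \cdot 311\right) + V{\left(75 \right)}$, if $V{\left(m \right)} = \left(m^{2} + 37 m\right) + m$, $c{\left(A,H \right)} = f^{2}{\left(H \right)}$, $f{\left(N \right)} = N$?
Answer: $10963$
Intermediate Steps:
$c{\left(A,H \right)} = H^{2}$
$V{\left(m \right)} = m^{2} + 38 m$
$\left(c{\left(7,0 \right)} \left(\left(-4 + 5\right)^{2} - 2\right) + 8 \cdot 311\right) + V{\left(75 \right)} = \left(0^{2} \left(\left(-4 + 5\right)^{2} - 2\right) + 8 \cdot 311\right) + 75 \left(38 + 75\right) = \left(0 \left(1^{2} - 2\right) + 2488\right) + 75 \cdot 113 = \left(0 \left(1 - 2\right) + 2488\right) + 8475 = \left(0 \left(-1\right) + 2488\right) + 8475 = \left(0 + 2488\right) + 8475 = 2488 + 8475 = 10963$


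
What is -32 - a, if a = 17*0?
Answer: -32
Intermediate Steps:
a = 0
-32 - a = -32 - 1*0 = -32 + 0 = -32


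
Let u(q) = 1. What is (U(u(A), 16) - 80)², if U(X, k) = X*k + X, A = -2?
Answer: 3969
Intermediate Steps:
U(X, k) = X + X*k
(U(u(A), 16) - 80)² = (1*(1 + 16) - 80)² = (1*17 - 80)² = (17 - 80)² = (-63)² = 3969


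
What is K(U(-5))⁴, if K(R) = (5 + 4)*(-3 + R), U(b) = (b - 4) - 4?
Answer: 429981696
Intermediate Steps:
U(b) = -8 + b (U(b) = (-4 + b) - 4 = -8 + b)
K(R) = -27 + 9*R (K(R) = 9*(-3 + R) = -27 + 9*R)
K(U(-5))⁴ = (-27 + 9*(-8 - 5))⁴ = (-27 + 9*(-13))⁴ = (-27 - 117)⁴ = (-144)⁴ = 429981696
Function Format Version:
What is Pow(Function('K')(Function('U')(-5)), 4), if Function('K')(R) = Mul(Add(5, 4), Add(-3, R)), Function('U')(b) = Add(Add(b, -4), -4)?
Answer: 429981696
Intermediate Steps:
Function('U')(b) = Add(-8, b) (Function('U')(b) = Add(Add(-4, b), -4) = Add(-8, b))
Function('K')(R) = Add(-27, Mul(9, R)) (Function('K')(R) = Mul(9, Add(-3, R)) = Add(-27, Mul(9, R)))
Pow(Function('K')(Function('U')(-5)), 4) = Pow(Add(-27, Mul(9, Add(-8, -5))), 4) = Pow(Add(-27, Mul(9, -13)), 4) = Pow(Add(-27, -117), 4) = Pow(-144, 4) = 429981696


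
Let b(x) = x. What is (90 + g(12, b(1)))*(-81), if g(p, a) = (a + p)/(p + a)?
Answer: -7371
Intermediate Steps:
g(p, a) = 1 (g(p, a) = (a + p)/(a + p) = 1)
(90 + g(12, b(1)))*(-81) = (90 + 1)*(-81) = 91*(-81) = -7371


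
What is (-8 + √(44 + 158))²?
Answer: (8 - √202)² ≈ 38.597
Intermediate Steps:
(-8 + √(44 + 158))² = (-8 + √202)²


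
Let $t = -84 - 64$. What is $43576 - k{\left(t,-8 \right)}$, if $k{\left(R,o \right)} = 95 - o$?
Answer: $43473$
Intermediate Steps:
$t = -148$
$43576 - k{\left(t,-8 \right)} = 43576 - \left(95 - -8\right) = 43576 - \left(95 + 8\right) = 43576 - 103 = 43473$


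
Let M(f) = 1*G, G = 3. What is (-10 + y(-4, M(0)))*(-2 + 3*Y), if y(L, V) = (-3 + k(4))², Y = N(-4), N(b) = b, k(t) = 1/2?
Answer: 105/2 ≈ 52.500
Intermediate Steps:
M(f) = 3 (M(f) = 1*3 = 3)
k(t) = ½
Y = -4
y(L, V) = 25/4 (y(L, V) = (-3 + ½)² = (-5/2)² = 25/4)
(-10 + y(-4, M(0)))*(-2 + 3*Y) = (-10 + 25/4)*(-2 + 3*(-4)) = -15*(-2 - 12)/4 = -15/4*(-14) = 105/2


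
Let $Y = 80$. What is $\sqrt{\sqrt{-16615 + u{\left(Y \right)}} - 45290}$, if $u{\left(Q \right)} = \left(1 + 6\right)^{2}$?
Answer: $\sqrt{-45290 + i \sqrt{16566}} \approx 0.3024 + 212.81 i$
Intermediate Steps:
$u{\left(Q \right)} = 49$ ($u{\left(Q \right)} = 7^{2} = 49$)
$\sqrt{\sqrt{-16615 + u{\left(Y \right)}} - 45290} = \sqrt{\sqrt{-16615 + 49} - 45290} = \sqrt{\sqrt{-16566} - 45290} = \sqrt{i \sqrt{16566} - 45290} = \sqrt{-45290 + i \sqrt{16566}}$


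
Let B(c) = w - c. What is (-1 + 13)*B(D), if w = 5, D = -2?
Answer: 84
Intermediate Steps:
B(c) = 5 - c
(-1 + 13)*B(D) = (-1 + 13)*(5 - 1*(-2)) = 12*(5 + 2) = 12*7 = 84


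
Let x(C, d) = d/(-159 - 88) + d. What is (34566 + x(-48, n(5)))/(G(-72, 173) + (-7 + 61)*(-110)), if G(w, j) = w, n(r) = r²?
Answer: -237332/41249 ≈ -5.7536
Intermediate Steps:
x(C, d) = 246*d/247 (x(C, d) = d/(-247) + d = -d/247 + d = 246*d/247)
(34566 + x(-48, n(5)))/(G(-72, 173) + (-7 + 61)*(-110)) = (34566 + (246/247)*5²)/(-72 + (-7 + 61)*(-110)) = (34566 + (246/247)*25)/(-72 + 54*(-110)) = (34566 + 6150/247)/(-72 - 5940) = (8543952/247)/(-6012) = (8543952/247)*(-1/6012) = -237332/41249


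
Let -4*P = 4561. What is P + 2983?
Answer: 7371/4 ≈ 1842.8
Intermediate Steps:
P = -4561/4 (P = -1/4*4561 = -4561/4 ≈ -1140.3)
P + 2983 = -4561/4 + 2983 = 7371/4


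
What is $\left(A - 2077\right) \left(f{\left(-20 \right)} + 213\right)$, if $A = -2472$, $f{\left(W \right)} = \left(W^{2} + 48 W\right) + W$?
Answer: $1669483$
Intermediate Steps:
$f{\left(W \right)} = W^{2} + 49 W$
$\left(A - 2077\right) \left(f{\left(-20 \right)} + 213\right) = \left(-2472 - 2077\right) \left(- 20 \left(49 - 20\right) + 213\right) = - 4549 \left(\left(-20\right) 29 + 213\right) = - 4549 \left(-580 + 213\right) = \left(-4549\right) \left(-367\right) = 1669483$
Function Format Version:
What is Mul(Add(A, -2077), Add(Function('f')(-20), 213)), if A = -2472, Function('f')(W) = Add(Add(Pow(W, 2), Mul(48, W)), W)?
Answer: 1669483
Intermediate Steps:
Function('f')(W) = Add(Pow(W, 2), Mul(49, W))
Mul(Add(A, -2077), Add(Function('f')(-20), 213)) = Mul(Add(-2472, -2077), Add(Mul(-20, Add(49, -20)), 213)) = Mul(-4549, Add(Mul(-20, 29), 213)) = Mul(-4549, Add(-580, 213)) = Mul(-4549, -367) = 1669483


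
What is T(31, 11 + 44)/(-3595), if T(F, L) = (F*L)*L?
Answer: -18755/719 ≈ -26.085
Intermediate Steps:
T(F, L) = F*L²
T(31, 11 + 44)/(-3595) = (31*(11 + 44)²)/(-3595) = (31*55²)*(-1/3595) = (31*3025)*(-1/3595) = 93775*(-1/3595) = -18755/719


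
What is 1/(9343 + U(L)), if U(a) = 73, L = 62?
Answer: 1/9416 ≈ 0.00010620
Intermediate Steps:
1/(9343 + U(L)) = 1/(9343 + 73) = 1/9416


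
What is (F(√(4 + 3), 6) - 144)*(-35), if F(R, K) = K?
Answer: 4830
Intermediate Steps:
(F(√(4 + 3), 6) - 144)*(-35) = (6 - 144)*(-35) = -138*(-35) = 4830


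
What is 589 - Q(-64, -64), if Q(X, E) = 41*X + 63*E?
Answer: 7245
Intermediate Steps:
589 - Q(-64, -64) = 589 - (41*(-64) + 63*(-64)) = 589 - (-2624 - 4032) = 589 - 1*(-6656) = 589 + 6656 = 7245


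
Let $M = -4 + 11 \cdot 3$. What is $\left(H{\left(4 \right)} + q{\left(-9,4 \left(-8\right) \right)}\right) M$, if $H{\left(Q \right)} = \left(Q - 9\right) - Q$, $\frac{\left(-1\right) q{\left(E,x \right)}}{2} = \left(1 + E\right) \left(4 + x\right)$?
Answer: $-13253$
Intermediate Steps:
$q{\left(E,x \right)} = - 2 \left(1 + E\right) \left(4 + x\right)$
$H{\left(Q \right)} = -9$ ($H{\left(Q \right)} = \left(-9 + Q\right) - Q = -9$)
$M = 29$ ($M = -4 + 33 = 29$)
$\left(H{\left(4 \right)} + q{\left(-9,4 \left(-8\right) \right)}\right) M = \left(-9 - \left(-64 - 64 \left(-8\right)\right)\right) 29 = \left(-9 - \left(-128 + 576\right)\right) 29 = \left(-9 + \left(-8 + 72 + 64 - 576\right)\right) 29 = \left(-9 - 448\right) 29 = \left(-457\right) 29 = -13253$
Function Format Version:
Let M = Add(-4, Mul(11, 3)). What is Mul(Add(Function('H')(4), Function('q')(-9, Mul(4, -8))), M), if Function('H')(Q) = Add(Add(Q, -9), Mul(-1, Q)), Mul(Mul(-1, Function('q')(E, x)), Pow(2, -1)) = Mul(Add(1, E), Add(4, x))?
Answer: -13253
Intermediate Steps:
Function('q')(E, x) = Mul(-2, Add(1, E), Add(4, x)) (Function('q')(E, x) = Mul(-2, Mul(Add(1, E), Add(4, x))) = Mul(-2, Add(1, E), Add(4, x)))
Function('H')(Q) = -9 (Function('H')(Q) = Add(Add(-9, Q), Mul(-1, Q)) = -9)
M = 29 (M = Add(-4, 33) = 29)
Mul(Add(Function('H')(4), Function('q')(-9, Mul(4, -8))), M) = Mul(Add(-9, Add(-8, Mul(-8, -9), Mul(-2, Mul(4, -8)), Mul(-2, -9, Mul(4, -8)))), 29) = Mul(Add(-9, Add(-8, 72, Mul(-2, -32), Mul(-2, -9, -32))), 29) = Mul(Add(-9, Add(-8, 72, 64, -576)), 29) = Mul(Add(-9, -448), 29) = Mul(-457, 29) = -13253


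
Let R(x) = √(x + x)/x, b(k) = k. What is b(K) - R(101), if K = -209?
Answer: -209 - √202/101 ≈ -209.14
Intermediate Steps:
R(x) = √2/√x (R(x) = √(2*x)/x = (√2*√x)/x = √2/√x)
b(K) - R(101) = -209 - √2/√101 = -209 - √2*√101/101 = -209 - √202/101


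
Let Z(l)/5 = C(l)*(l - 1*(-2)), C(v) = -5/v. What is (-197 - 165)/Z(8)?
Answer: 1448/125 ≈ 11.584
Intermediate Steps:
Z(l) = -25*(2 + l)/l (Z(l) = 5*((-5/l)*(l - 1*(-2))) = 5*((-5/l)*(l + 2)) = 5*((-5/l)*(2 + l)) = 5*(-5*(2 + l)/l) = -25*(2 + l)/l)
(-197 - 165)/Z(8) = (-197 - 165)/(-25 - 50/8) = -362/(-25 - 50*⅛) = -362/(-25 - 25/4) = -362/(-125/4) = -362*(-4/125) = 1448/125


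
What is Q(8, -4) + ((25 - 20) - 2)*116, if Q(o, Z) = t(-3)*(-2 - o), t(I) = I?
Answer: 378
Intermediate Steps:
Q(o, Z) = 6 + 3*o (Q(o, Z) = -3*(-2 - o) = 6 + 3*o)
Q(8, -4) + ((25 - 20) - 2)*116 = (6 + 3*8) + ((25 - 20) - 2)*116 = (6 + 24) + (5 - 2)*116 = 30 + 3*116 = 30 + 348 = 378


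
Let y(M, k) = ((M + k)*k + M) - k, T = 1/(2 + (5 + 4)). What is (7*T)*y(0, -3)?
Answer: 84/11 ≈ 7.6364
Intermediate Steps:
T = 1/11 (T = 1/(2 + 9) = 1/11 ≈ 0.090909)
y(M, k) = M - k + k*(M + k) (y(M, k) = (k*(M + k) + M) - k = (M + k*(M + k)) - k = M - k + k*(M + k))
(7*T)*y(0, -3) = (7*(1/11))*(0 + (-3)² - 1*(-3) + 0*(-3)) = 7*(0 + 9 + 3 + 0)/11 = (7/11)*12 = 84/11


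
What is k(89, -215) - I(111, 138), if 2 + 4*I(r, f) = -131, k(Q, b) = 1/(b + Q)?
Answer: 8377/252 ≈ 33.242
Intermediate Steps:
k(Q, b) = 1/(Q + b)
I(r, f) = -133/4 (I(r, f) = -1/2 + (1/4)*(-131) = -1/2 - 131/4 = -133/4)
k(89, -215) - I(111, 138) = 1/(89 - 215) - 1*(-133/4) = 1/(-126) + 133/4 = -1/126 + 133/4 = 8377/252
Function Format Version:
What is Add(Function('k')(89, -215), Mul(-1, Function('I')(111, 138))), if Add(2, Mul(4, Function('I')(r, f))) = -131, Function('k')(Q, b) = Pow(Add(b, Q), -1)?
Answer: Rational(8377, 252) ≈ 33.242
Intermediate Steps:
Function('k')(Q, b) = Pow(Add(Q, b), -1)
Function('I')(r, f) = Rational(-133, 4) (Function('I')(r, f) = Add(Rational(-1, 2), Mul(Rational(1, 4), -131)) = Add(Rational(-1, 2), Rational(-131, 4)) = Rational(-133, 4))
Add(Function('k')(89, -215), Mul(-1, Function('I')(111, 138))) = Add(Pow(Add(89, -215), -1), Mul(-1, Rational(-133, 4))) = Add(Pow(-126, -1), Rational(133, 4)) = Add(Rational(-1, 126), Rational(133, 4)) = Rational(8377, 252)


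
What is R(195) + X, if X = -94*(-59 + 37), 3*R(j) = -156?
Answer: 2016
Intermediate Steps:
R(j) = -52 (R(j) = (⅓)*(-156) = -52)
X = 2068 (X = -94*(-22) = 2068)
R(195) + X = -52 + 2068 = 2016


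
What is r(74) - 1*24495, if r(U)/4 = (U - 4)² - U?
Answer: -5191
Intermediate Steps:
r(U) = -4*U + 4*(-4 + U)² (r(U) = 4*((U - 4)² - U) = 4*((-4 + U)² - U) = -4*U + 4*(-4 + U)²)
r(74) - 1*24495 = (-4*74 + 4*(-4 + 74)²) - 1*24495 = (-296 + 4*70²) - 24495 = (-296 + 4*4900) - 24495 = (-296 + 19600) - 24495 = 19304 - 24495 = -5191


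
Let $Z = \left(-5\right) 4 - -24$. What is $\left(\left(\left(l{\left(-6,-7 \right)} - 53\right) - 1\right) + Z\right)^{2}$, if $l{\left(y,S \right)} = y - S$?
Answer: $2401$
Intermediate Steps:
$Z = 4$ ($Z = -20 + 24 = 4$)
$\left(\left(\left(l{\left(-6,-7 \right)} - 53\right) - 1\right) + Z\right)^{2} = \left(\left(\left(\left(-6 - -7\right) - 53\right) - 1\right) + 4\right)^{2} = \left(\left(\left(\left(-6 + 7\right) - 53\right) - 1\right) + 4\right)^{2} = \left(\left(\left(1 - 53\right) - 1\right) + 4\right)^{2} = \left(\left(-52 - 1\right) + 4\right)^{2} = \left(-53 + 4\right)^{2} = \left(-49\right)^{2} = 2401$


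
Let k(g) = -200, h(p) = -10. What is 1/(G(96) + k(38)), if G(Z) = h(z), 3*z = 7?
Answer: -1/210 ≈ -0.0047619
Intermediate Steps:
z = 7/3 (z = (1/3)*7 = 7/3 ≈ 2.3333)
G(Z) = -10
1/(G(96) + k(38)) = 1/(-10 - 200) = 1/(-210) = -1/210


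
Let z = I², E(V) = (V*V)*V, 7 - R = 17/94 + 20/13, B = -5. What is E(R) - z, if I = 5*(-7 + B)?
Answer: -6300544251123/1824793048 ≈ -3452.7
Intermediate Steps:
I = -60 (I = 5*(-7 - 5) = 5*(-12) = -60)
R = 6453/1222 (R = 7 - (17/94 + 20/13) = 7 - 1*2101/1222 = 7 - 2101/1222 = 6453/1222 ≈ 5.2807)
E(V) = V³ (E(V) = V²*V = V³)
z = 3600 (z = (-60)² = 3600)
E(R) - z = (6453/1222)³ - 1*3600 = 268710721677/1824793048 - 3600 = -6300544251123/1824793048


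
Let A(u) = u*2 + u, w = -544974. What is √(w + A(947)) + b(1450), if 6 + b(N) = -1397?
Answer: -1403 + 9*I*√6693 ≈ -1403.0 + 736.3*I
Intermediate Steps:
A(u) = 3*u (A(u) = 2*u + u = 3*u)
b(N) = -1403 (b(N) = -6 - 1397 = -1403)
√(w + A(947)) + b(1450) = √(-544974 + 3*947) - 1403 = √(-544974 + 2841) - 1403 = √(-542133) - 1403 = 9*I*√6693 - 1403 = -1403 + 9*I*√6693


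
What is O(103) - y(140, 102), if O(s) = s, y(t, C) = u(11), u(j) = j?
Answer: 92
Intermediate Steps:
y(t, C) = 11
O(103) - y(140, 102) = 103 - 1*11 = 103 - 11 = 92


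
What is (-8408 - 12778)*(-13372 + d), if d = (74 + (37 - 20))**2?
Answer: 107857926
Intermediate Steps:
d = 8281 (d = (74 + 17)**2 = 91**2 = 8281)
(-8408 - 12778)*(-13372 + d) = (-8408 - 12778)*(-13372 + 8281) = -21186*(-5091) = 107857926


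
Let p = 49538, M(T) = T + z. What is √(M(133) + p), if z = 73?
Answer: 4*√3109 ≈ 223.03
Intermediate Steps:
M(T) = 73 + T (M(T) = T + 73 = 73 + T)
√(M(133) + p) = √((73 + 133) + 49538) = √(206 + 49538) = √49744 = 4*√3109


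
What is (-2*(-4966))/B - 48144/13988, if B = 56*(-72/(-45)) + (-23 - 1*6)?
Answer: 170014112/1059591 ≈ 160.45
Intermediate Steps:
B = 303/5 (B = 56*(-72*(-1/45)) + (-23 - 6) = 56*(8/5) - 29 = 448/5 - 29 = 303/5 ≈ 60.600)
(-2*(-4966))/B - 48144/13988 = (-2*(-4966))/(303/5) - 48144/13988 = 9932*(5/303) - 48144*1/13988 = 49660/303 - 12036/3497 = 170014112/1059591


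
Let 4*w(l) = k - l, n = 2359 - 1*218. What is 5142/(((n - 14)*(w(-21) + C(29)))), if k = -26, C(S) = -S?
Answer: -6856/85789 ≈ -0.079917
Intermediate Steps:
n = 2141 (n = 2359 - 218 = 2141)
w(l) = -13/2 - l/4 (w(l) = (-26 - l)/4 = -13/2 - l/4)
5142/(((n - 14)*(w(-21) + C(29)))) = 5142/(((2141 - 14)*((-13/2 - ¼*(-21)) - 1*29))) = 5142/((2127*((-13/2 + 21/4) - 29))) = 5142/((2127*(-5/4 - 29))) = 5142/((2127*(-121/4))) = 5142/(-257367/4) = 5142*(-4/257367) = -6856/85789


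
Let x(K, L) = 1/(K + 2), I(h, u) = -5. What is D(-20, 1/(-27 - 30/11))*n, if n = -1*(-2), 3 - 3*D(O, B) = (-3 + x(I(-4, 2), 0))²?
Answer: -146/27 ≈ -5.4074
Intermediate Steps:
x(K, L) = 1/(2 + K)
D(O, B) = -73/27 (D(O, B) = 1 - (-3 + 1/(2 - 5))²/3 = 1 - (-3 + 1/(-3))²/3 = 1 - (-3 - ⅓)²/3 = 1 - (-10/3)²/3 = 1 - ⅓*100/9 = 1 - 100/27 = -73/27)
n = 2
D(-20, 1/(-27 - 30/11))*n = -73/27*2 = -146/27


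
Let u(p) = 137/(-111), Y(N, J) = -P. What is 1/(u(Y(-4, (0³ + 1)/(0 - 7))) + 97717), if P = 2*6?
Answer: 111/10846450 ≈ 1.0234e-5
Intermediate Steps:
P = 12
Y(N, J) = -12 (Y(N, J) = -1*12 = -12)
u(p) = -137/111 (u(p) = 137*(-1/111) = -137/111)
1/(u(Y(-4, (0³ + 1)/(0 - 7))) + 97717) = 1/(-137/111 + 97717) = 1/(10846450/111) = 111/10846450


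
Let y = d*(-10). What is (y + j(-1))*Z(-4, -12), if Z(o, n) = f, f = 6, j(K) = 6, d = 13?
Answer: -744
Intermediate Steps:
Z(o, n) = 6
y = -130 (y = 13*(-10) = -130)
(y + j(-1))*Z(-4, -12) = (-130 + 6)*6 = -124*6 = -744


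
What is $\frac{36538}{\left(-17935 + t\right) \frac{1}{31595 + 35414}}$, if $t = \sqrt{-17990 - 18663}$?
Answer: $- \frac{21955801395635}{160850439} - \frac{1224187421 i \sqrt{36653}}{160850439} \approx -1.365 \cdot 10^{5} - 1457.1 i$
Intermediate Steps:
$t = i \sqrt{36653}$ ($t = \sqrt{-36653} = i \sqrt{36653} \approx 191.45 i$)
$\frac{36538}{\left(-17935 + t\right) \frac{1}{31595 + 35414}} = \frac{36538}{\left(-17935 + i \sqrt{36653}\right) \frac{1}{31595 + 35414}} = \frac{36538}{\left(-17935 + i \sqrt{36653}\right) \frac{1}{67009}} = \frac{36538}{- \frac{17935}{67009} + \frac{i \sqrt{36653}}{67009}}$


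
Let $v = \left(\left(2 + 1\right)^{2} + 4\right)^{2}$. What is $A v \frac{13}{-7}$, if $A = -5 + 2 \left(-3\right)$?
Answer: $\frac{24167}{7} \approx 3452.4$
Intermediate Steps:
$A = -11$ ($A = -5 - 6 = -11$)
$v = 169$ ($v = \left(3^{2} + 4\right)^{2} = \left(9 + 4\right)^{2} = 13^{2} = 169$)
$A v \frac{13}{-7} = \left(-11\right) 169 \frac{13}{-7} = - 1859 \cdot 13 \left(- \frac{1}{7}\right) = \left(-1859\right) \left(- \frac{13}{7}\right) = \frac{24167}{7}$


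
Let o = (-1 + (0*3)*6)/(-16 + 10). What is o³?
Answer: 1/216 ≈ 0.0046296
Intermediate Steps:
o = ⅙ (o = (-1 + 0*6)/(-6) = (-1 + 0)*(-⅙) = -1*(-⅙) = ⅙ ≈ 0.16667)
o³ = (⅙)³ = 1/216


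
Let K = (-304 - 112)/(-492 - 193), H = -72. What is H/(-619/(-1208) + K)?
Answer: -59578560/926543 ≈ -64.302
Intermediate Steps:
K = 416/685 (K = -416/(-685) = -416*(-1/685) = 416/685 ≈ 0.60730)
H/(-619/(-1208) + K) = -72/(-619/(-1208) + 416/685) = -72/(-619*(-1/1208) + 416/685) = -72/(619/1208 + 416/685) = -72/(926543/827480) = (827480/926543)*(-72) = -59578560/926543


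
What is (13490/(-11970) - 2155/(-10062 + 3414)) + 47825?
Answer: 6676640519/139608 ≈ 47824.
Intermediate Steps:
(13490/(-11970) - 2155/(-10062 + 3414)) + 47825 = (13490*(-1/11970) - 2155/(-6648)) + 47825 = (-71/63 - 2155*(-1/6648)) + 47825 = (-71/63 + 2155/6648) + 47825 = -112081/139608 + 47825 = 6676640519/139608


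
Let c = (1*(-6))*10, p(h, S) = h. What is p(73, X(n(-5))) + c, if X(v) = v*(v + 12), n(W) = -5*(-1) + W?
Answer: 13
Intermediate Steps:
n(W) = 5 + W
X(v) = v*(12 + v)
c = -60 (c = -6*10 = -60)
p(73, X(n(-5))) + c = 73 - 60 = 13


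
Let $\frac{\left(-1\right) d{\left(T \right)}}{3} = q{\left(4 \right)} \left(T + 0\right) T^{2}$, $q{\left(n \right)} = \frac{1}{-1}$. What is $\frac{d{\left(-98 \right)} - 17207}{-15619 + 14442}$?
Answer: $\frac{258253}{107} \approx 2413.6$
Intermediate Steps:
$q{\left(n \right)} = -1$
$d{\left(T \right)} = 3 T^{3}$ ($d{\left(T \right)} = - 3 - (T + 0) T^{2} = - 3 - T T^{2} = - 3 \left(- T^{3}\right) = 3 T^{3}$)
$\frac{d{\left(-98 \right)} - 17207}{-15619 + 14442} = \frac{3 \left(-98\right)^{3} - 17207}{-15619 + 14442} = \frac{3 \left(-941192\right) - 17207}{-1177} = \left(-2823576 - 17207\right) \left(- \frac{1}{1177}\right) = \left(-2840783\right) \left(- \frac{1}{1177}\right) = \frac{258253}{107}$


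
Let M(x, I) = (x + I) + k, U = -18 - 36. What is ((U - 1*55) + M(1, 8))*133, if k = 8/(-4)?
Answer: -13566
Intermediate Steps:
U = -54
k = -2 (k = 8*(-1/4) = -2)
M(x, I) = -2 + I + x (M(x, I) = (x + I) - 2 = (I + x) - 2 = -2 + I + x)
((U - 1*55) + M(1, 8))*133 = ((-54 - 1*55) + (-2 + 8 + 1))*133 = ((-54 - 55) + 7)*133 = (-109 + 7)*133 = -102*133 = -13566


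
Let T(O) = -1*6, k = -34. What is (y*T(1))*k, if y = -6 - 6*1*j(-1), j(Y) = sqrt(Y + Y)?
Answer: -1224 - 1224*I*sqrt(2) ≈ -1224.0 - 1731.0*I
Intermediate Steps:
j(Y) = sqrt(2)*sqrt(Y) (j(Y) = sqrt(2*Y) = sqrt(2)*sqrt(Y))
y = -6 - 6*I*sqrt(2) (y = -6 - 6*1*sqrt(2)*sqrt(-1) = -6 - 6*sqrt(2)*I = -6 - 6*I*sqrt(2) ≈ -6.0 - 8.4853*I)
T(O) = -6
(y*T(1))*k = ((-6 - 6*I*sqrt(2))*(-6))*(-34) = (36 + 36*I*sqrt(2))*(-34) = -1224 - 1224*I*sqrt(2)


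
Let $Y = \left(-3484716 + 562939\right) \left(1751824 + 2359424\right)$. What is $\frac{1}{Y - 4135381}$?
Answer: $- \frac{1}{12012153983077} \approx -8.3249 \cdot 10^{-14}$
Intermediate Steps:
$Y = -12012149847696$ ($Y = \left(-2921777\right) 4111248 = -12012149847696$)
$\frac{1}{Y - 4135381} = \frac{1}{-12012149847696 - 4135381} = \frac{1}{-12012153983077} = - \frac{1}{12012153983077}$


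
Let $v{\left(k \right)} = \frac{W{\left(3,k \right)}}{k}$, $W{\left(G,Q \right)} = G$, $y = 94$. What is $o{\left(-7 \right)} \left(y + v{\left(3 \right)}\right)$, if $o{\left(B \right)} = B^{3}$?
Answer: $-32585$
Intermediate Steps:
$v{\left(k \right)} = \frac{3}{k}$
$o{\left(-7 \right)} \left(y + v{\left(3 \right)}\right) = \left(-7\right)^{3} \left(94 + \frac{3}{3}\right) = - 343 \left(94 + 3 \cdot \frac{1}{3}\right) = - 343 \left(94 + 1\right) = \left(-343\right) 95 = -32585$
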